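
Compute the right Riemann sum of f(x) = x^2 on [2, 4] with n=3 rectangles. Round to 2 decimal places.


Right Riemann sum uses right endpoints of each subinterval.
Interval: [2, 4], n = 3
dx = (4 - 2) / 3 = 2/3
Right endpoints: [8/3, 10/3, 4]
f values: [64/9, 100/9, 16]
Sum = dx * (sum of f values)
= 2/3 * 308/9
= 616/27 ≈ 22.81

22.81


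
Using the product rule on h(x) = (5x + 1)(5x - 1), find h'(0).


Let u(x) = 5x + 1 and v(x) = 5x - 1
u'(x) = 5
v'(x) = 5
Product rule: h'(x) = u'(x)*v(x) + u(x)*v'(x)
= 5 * (5x - 1) + (5x + 1) * 5
At x = 0:
u(0) = 5 * 0 + 1 = 1
v(0) = 5 * 0 - 1 = -1
h'(0) = 5 * (-1) + 1 * 5
= -5 + 5
= 0

0


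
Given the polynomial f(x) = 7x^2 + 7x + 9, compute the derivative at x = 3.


Differentiate term by term using power and sum rules:
f(x) = 7x^2 + 7x + 9
f'(x) = 14x + 7
Substitute x = 3:
f'(3) = 14 * 3 + 7
= 42 + 7
= 49

49


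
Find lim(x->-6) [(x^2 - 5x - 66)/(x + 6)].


Direct substitution gives 0/0, so we factor the numerator.
Factor: (x^2 - 5x - 66) = (x + 6)(x - 11)
Cancel the common factor (x + 6):
(x^2 - 5x - 66)/(x + 6) = (x - 11)
Now substitute x = -6:
= (-6) - (11) = -17

-17


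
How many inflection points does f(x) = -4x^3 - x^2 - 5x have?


Inflection points occur where f''(x) = 0 and concavity changes.
f(x) = -4x^3 - x^2 - 5x
f'(x) = -12x^2 - 2x - 5
f''(x) = -24x - 2
Set f''(x) = 0:
-24x - 2 = 0
x = 2 / (-24) = -1/12
Since f''(x) is linear (degree 1), it changes sign at this point.
Therefore there is exactly 1 inflection point.

1


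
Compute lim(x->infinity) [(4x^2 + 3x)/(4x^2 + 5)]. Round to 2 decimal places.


For limits at infinity with equal-degree polynomials,
we compare leading coefficients.
Numerator leading term: 4x^2
Denominator leading term: 4x^2
Divide both by x^2:
lim = (4 + 3/x) / (4 + 5/x^2)
As x -> infinity, the 1/x and 1/x^2 terms vanish:
= 4/4 = 1 = 1.00

1.00


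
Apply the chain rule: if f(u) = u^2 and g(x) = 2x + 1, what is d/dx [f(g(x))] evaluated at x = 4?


Using the chain rule: (f(g(x)))' = f'(g(x)) * g'(x)
First, find g(4):
g(4) = 2 * 4 + 1 = 9
Next, f'(u) = 2u
And g'(x) = 2
So f'(g(4)) * g'(4)
= 2 * 9 * 2
= 36

36


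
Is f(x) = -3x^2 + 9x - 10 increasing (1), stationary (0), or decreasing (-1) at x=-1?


Compute f'(x) to determine behavior:
f'(x) = -6x + 9
f'(-1) = -6 * (-1) + 9
= 6 + 9
= 15
Since f'(-1) > 0, the function is increasing (1)

1


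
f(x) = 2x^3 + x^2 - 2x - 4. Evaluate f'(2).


Differentiate f(x) = 2x^3 + x^2 - 2x - 4 term by term:
f'(x) = 6x^2 + 2x - 2
Substitute x = 2:
f'(2) = 6 * 2^2 + 2 * 2 - 2
= 24 + 4 - 2
= 26

26


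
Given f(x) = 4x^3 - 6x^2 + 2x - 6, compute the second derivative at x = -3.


First derivative:
f'(x) = 12x^2 - 12x + 2
Second derivative:
f''(x) = 24x - 12
Substitute x = -3:
f''(-3) = 24 * (-3) - 12
= -72 - 12
= -84

-84


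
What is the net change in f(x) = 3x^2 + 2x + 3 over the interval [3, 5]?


Net change = f(b) - f(a)
f(x) = 3x^2 + 2x + 3
Compute f(5):
f(5) = 3 * 5^2 + 2 * 5 + 3
= 75 + 10 + 3
= 88
Compute f(3):
f(3) = 3 * 3^2 + 2 * 3 + 3
= 27 + 6 + 3
= 36
Net change = 88 - 36 = 52

52


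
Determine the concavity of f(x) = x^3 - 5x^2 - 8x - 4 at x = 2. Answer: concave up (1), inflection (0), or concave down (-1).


Concavity is determined by the sign of f''(x).
f(x) = x^3 - 5x^2 - 8x - 4
f'(x) = 3x^2 - 10x - 8
f''(x) = 6x - 10
f''(2) = 6 * 2 - 10
= 12 - 10
= 2
Since f''(2) > 0, the function is concave up (1)

1


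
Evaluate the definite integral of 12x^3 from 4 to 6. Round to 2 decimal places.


Find the antiderivative of 12x^3:
F(x) = 12/4 * x^4
Apply the Fundamental Theorem of Calculus:
F(6) - F(4)
= 12/4 * 6^4 - 12/4 * 4^4
= 12/4 * (1296 - 256)
= 12/4 * 1040
= 3120 = 3120.00

3120.00


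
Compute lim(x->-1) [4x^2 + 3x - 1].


Since polynomials are continuous, we use direct substitution.
lim(x->-1) of 4x^2 + 3x - 1
= 4 * (-1)^2 + 3 * (-1) - 1
= 4 - 3 - 1
= 0

0


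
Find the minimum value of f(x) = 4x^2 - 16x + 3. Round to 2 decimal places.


For a quadratic f(x) = ax^2 + bx + c with a > 0, the minimum is at the vertex.
Vertex x-coordinate: x = -b/(2a)
x = -(-16) / (2 * 4)
x = 16/8 = 2
Substitute back to find the minimum value:
f(2) = 4 * 2^2 - 16 * 2 + 3
= 16 - 32 + 3
= -13 = -13.00

-13.00


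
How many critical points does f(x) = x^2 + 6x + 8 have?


Find where f'(x) = 0:
f'(x) = 2x + 6
Set f'(x) = 0:
2x + 6 = 0
x = -6 / 2 = -3
This is a linear equation in x, so there is exactly one solution.
Number of critical points: 1

1


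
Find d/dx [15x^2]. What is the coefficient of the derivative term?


We apply the power rule: d/dx [ax^n] = a*n * x^(n-1)
d/dx [15x^2]
= 15 * 2 * x^(2-1)
= 30x
The coefficient is 30

30


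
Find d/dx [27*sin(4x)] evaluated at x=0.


Apply the chain rule to differentiate 27*sin(4x):
d/dx [27*sin(4x)]
= 27 * cos(4x) * d/dx(4x)
= 27 * 4 * cos(4x)
= 108 * cos(4x)
Evaluate at x = 0:
= 108 * cos(0)
= 108 * 1
= 108

108


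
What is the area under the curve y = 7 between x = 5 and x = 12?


The area under a constant function y = 7 is a rectangle.
Width = 12 - 5 = 7
Height = 7
Area = width * height
= 7 * 7
= 49

49


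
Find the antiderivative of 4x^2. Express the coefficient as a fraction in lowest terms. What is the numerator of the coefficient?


Apply the power rule for integration:
integral of ax^n dx = a/(n+1) * x^(n+1) + C
integral of 4x^2 dx
= 4/3 * x^3 + C
The coefficient in lowest terms is 4/3, and its numerator is 4

4


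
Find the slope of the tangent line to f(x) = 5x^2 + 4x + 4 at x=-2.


The slope of the tangent line equals f'(x) at the point.
f(x) = 5x^2 + 4x + 4
f'(x) = 10x + 4
At x = -2:
f'(-2) = 10 * (-2) + 4
= -20 + 4
= -16

-16


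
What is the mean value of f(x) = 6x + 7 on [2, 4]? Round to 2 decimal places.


Average value = 1/(b-a) * integral from a to b of f(x) dx
First compute the integral of 6x + 7:
F(x) = 3x^2 + 7x
F(4) = 3 * 16 + 7 * 4 = 76
F(2) = 3 * 4 + 7 * 2 = 26
Integral = 76 - 26 = 50
Average = 50 / (4 - 2) = 50 / 2
= 25 = 25.00

25.00


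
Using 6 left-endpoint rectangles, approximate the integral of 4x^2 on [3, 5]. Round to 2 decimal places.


Left Riemann sum uses left endpoints of each subinterval.
Interval: [3, 5], n = 6
dx = (5 - 3) / 6 = 1/3
Left endpoints: [3, 10/3, 11/3, 4, 13/3, 14/3]
f values: [36, 400/9, 484/9, 64, 676/9, 784/9]
Sum = dx * (sum of f values)
= 1/3 * 3244/9
= 3244/27 ≈ 120.15

120.15


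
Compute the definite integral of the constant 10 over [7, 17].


The integral of a constant k over [a, b] equals k * (b - a).
integral from 7 to 17 of 10 dx
= 10 * (17 - 7)
= 10 * 10
= 100

100


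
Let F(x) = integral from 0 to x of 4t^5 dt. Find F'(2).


By the Fundamental Theorem of Calculus (Part 1):
If F(x) = integral from 0 to x of f(t) dt, then F'(x) = f(x)
Here f(t) = 4t^5
So F'(x) = 4x^5
Evaluate at x = 2:
F'(2) = 4 * 2^5
= 4 * 32
= 128

128


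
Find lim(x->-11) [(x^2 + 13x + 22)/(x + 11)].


Direct substitution gives 0/0, so we factor the numerator.
Factor: (x^2 + 13x + 22) = (x + 11)(x + 2)
Cancel the common factor (x + 11):
(x^2 + 13x + 22)/(x + 11) = (x + 2)
Now substitute x = -11:
= (-11) - (-2) = -9

-9


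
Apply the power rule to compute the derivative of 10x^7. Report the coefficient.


We apply the power rule: d/dx [ax^n] = a*n * x^(n-1)
d/dx [10x^7]
= 10 * 7 * x^(7-1)
= 70x^6
The coefficient is 70

70


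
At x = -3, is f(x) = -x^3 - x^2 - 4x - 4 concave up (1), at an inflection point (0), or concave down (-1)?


Concavity is determined by the sign of f''(x).
f(x) = -x^3 - x^2 - 4x - 4
f'(x) = -3x^2 - 2x - 4
f''(x) = -6x - 2
f''(-3) = -6 * (-3) - 2
= 18 - 2
= 16
Since f''(-3) > 0, the function is concave up (1)

1


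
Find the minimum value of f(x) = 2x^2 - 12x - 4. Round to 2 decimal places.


For a quadratic f(x) = ax^2 + bx + c with a > 0, the minimum is at the vertex.
Vertex x-coordinate: x = -b/(2a)
x = -(-12) / (2 * 2)
x = 12/4 = 3
Substitute back to find the minimum value:
f(3) = 2 * 3^2 - 12 * 3 - 4
= 18 - 36 - 4
= -22 = -22.00

-22.00


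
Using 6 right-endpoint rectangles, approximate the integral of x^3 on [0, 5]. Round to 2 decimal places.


Right Riemann sum uses right endpoints of each subinterval.
Interval: [0, 5], n = 6
dx = (5 - 0) / 6 = 5/6
Right endpoints: [5/6, 5/3, 5/2, 10/3, 25/6, 5]
f values: [125/216, 125/27, 125/8, 1000/27, 15625/216, 125]
Sum = dx * (sum of f values)
= 5/6 * 6125/24
= 30625/144 ≈ 212.67

212.67


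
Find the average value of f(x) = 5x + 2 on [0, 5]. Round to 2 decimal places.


Average value = 1/(b-a) * integral from a to b of f(x) dx
First compute the integral of 5x + 2:
F(x) = (5/2)x^2 + 2x
F(5) = 5/2 * 25 + 2 * 5 = 145/2
F(0) = 5/2 * 0 + 2 * 0 = 0
Integral = 145/2 - 0 = 145/2
Average = (145/2) / (5 - 0) = (145/2) / 5
= 29/2 = 14.50

14.50


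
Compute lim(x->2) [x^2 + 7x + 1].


Since polynomials are continuous, we use direct substitution.
lim(x->2) of x^2 + 7x + 1
= 1 * 2^2 + 7 * 2 + 1
= 4 + 14 + 1
= 19

19


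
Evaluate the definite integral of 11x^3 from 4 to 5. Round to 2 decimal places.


Find the antiderivative of 11x^3:
F(x) = 11/4 * x^4
Apply the Fundamental Theorem of Calculus:
F(5) - F(4)
= 11/4 * 5^4 - 11/4 * 4^4
= 11/4 * (625 - 256)
= 11/4 * 369
= 4059/4 = 1014.75

1014.75


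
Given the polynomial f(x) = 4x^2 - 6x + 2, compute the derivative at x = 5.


Differentiate term by term using power and sum rules:
f(x) = 4x^2 - 6x + 2
f'(x) = 8x - 6
Substitute x = 5:
f'(5) = 8 * 5 - 6
= 40 - 6
= 34

34


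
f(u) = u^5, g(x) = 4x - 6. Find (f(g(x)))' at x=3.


Using the chain rule: (f(g(x)))' = f'(g(x)) * g'(x)
First, find g(3):
g(3) = 4 * 3 - 6 = 6
Next, f'(u) = 5u^4
And g'(x) = 4
So f'(g(3)) * g'(3)
= 5 * 6^4 * 4
= 5 * 1296 * 4
= 25920

25920


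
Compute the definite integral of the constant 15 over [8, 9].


The integral of a constant k over [a, b] equals k * (b - a).
integral from 8 to 9 of 15 dx
= 15 * (9 - 8)
= 15 * 1
= 15

15


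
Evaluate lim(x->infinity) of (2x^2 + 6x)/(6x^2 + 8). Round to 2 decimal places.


For limits at infinity with equal-degree polynomials,
we compare leading coefficients.
Numerator leading term: 2x^2
Denominator leading term: 6x^2
Divide both by x^2:
lim = (2 + 6/x) / (6 + 8/x^2)
As x -> infinity, the 1/x and 1/x^2 terms vanish:
= 2/6 = 1/3 ≈ 0.33

0.33


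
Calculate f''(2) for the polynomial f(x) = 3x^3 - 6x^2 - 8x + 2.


First derivative:
f'(x) = 9x^2 - 12x - 8
Second derivative:
f''(x) = 18x - 12
Substitute x = 2:
f''(2) = 18 * 2 - 12
= 36 - 12
= 24

24


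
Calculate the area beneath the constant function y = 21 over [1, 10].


The area under a constant function y = 21 is a rectangle.
Width = 10 - 1 = 9
Height = 21
Area = width * height
= 9 * 21
= 189

189


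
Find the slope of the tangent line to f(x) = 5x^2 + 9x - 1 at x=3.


The slope of the tangent line equals f'(x) at the point.
f(x) = 5x^2 + 9x - 1
f'(x) = 10x + 9
At x = 3:
f'(3) = 10 * 3 + 9
= 30 + 9
= 39

39


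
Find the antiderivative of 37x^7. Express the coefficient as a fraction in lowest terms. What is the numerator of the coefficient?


Apply the power rule for integration:
integral of ax^n dx = a/(n+1) * x^(n+1) + C
integral of 37x^7 dx
= 37/8 * x^8 + C
The coefficient in lowest terms is 37/8, and its numerator is 37

37


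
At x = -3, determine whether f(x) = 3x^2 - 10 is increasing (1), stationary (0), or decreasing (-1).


Compute f'(x) to determine behavior:
f'(x) = 6x
f'(-3) = 6 * (-3) + 0
= -18 + 0
= -18
Since f'(-3) < 0, the function is decreasing (-1)

-1


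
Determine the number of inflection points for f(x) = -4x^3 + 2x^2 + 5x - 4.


Inflection points occur where f''(x) = 0 and concavity changes.
f(x) = -4x^3 + 2x^2 + 5x - 4
f'(x) = -12x^2 + 4x + 5
f''(x) = -24x + 4
Set f''(x) = 0:
-24x + 4 = 0
x = -4 / (-24) = 1/6
Since f''(x) is linear (degree 1), it changes sign at this point.
Therefore there is exactly 1 inflection point.

1


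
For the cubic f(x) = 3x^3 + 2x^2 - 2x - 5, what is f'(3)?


Differentiate f(x) = 3x^3 + 2x^2 - 2x - 5 term by term:
f'(x) = 9x^2 + 4x - 2
Substitute x = 3:
f'(3) = 9 * 3^2 + 4 * 3 - 2
= 81 + 12 - 2
= 91

91


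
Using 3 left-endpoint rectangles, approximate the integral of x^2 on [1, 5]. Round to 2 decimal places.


Left Riemann sum uses left endpoints of each subinterval.
Interval: [1, 5], n = 3
dx = (5 - 1) / 3 = 4/3
Left endpoints: [1, 7/3, 11/3]
f values: [1, 49/9, 121/9]
Sum = dx * (sum of f values)
= 4/3 * 179/9
= 716/27 ≈ 26.52

26.52


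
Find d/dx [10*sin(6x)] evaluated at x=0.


Apply the chain rule to differentiate 10*sin(6x):
d/dx [10*sin(6x)]
= 10 * cos(6x) * d/dx(6x)
= 10 * 6 * cos(6x)
= 60 * cos(6x)
Evaluate at x = 0:
= 60 * cos(0)
= 60 * 1
= 60

60


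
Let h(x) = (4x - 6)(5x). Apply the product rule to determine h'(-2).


Let u(x) = 4x - 6 and v(x) = 5x
u'(x) = 4
v'(x) = 5
Product rule: h'(x) = u'(x)*v(x) + u(x)*v'(x)
= 4 * (5x) + (4x - 6) * 5
At x = -2:
u(-2) = 4 * (-2) - 6 = -14
v(-2) = 5 * (-2) + 0 = -10
h'(-2) = 4 * (-10) + (-14) * 5
= -40 - 70
= -110

-110


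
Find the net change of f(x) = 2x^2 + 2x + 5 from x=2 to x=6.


Net change = f(b) - f(a)
f(x) = 2x^2 + 2x + 5
Compute f(6):
f(6) = 2 * 6^2 + 2 * 6 + 5
= 72 + 12 + 5
= 89
Compute f(2):
f(2) = 2 * 2^2 + 2 * 2 + 5
= 8 + 4 + 5
= 17
Net change = 89 - 17 = 72

72


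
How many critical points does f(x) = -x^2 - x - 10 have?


Find where f'(x) = 0:
f'(x) = -2x - 1
Set f'(x) = 0:
-2x - 1 = 0
x = 1 / (-2) = -1/2
This is a linear equation in x, so there is exactly one solution.
Number of critical points: 1

1


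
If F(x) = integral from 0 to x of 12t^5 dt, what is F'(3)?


By the Fundamental Theorem of Calculus (Part 1):
If F(x) = integral from 0 to x of f(t) dt, then F'(x) = f(x)
Here f(t) = 12t^5
So F'(x) = 12x^5
Evaluate at x = 3:
F'(3) = 12 * 3^5
= 12 * 243
= 2916

2916


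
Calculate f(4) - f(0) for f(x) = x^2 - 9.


Net change = f(b) - f(a)
f(x) = x^2 - 9
Compute f(4):
f(4) = 1 * 4^2 + 0 * 4 - 9
= 16 + 0 - 9
= 7
Compute f(0):
f(0) = 1 * 0^2 + 0 * 0 - 9
= 0 + 0 - 9
= -9
Net change = 7 - (-9) = 16

16


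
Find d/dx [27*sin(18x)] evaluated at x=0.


Apply the chain rule to differentiate 27*sin(18x):
d/dx [27*sin(18x)]
= 27 * cos(18x) * d/dx(18x)
= 27 * 18 * cos(18x)
= 486 * cos(18x)
Evaluate at x = 0:
= 486 * cos(0)
= 486 * 1
= 486

486


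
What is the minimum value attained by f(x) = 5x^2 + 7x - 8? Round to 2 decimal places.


For a quadratic f(x) = ax^2 + bx + c with a > 0, the minimum is at the vertex.
Vertex x-coordinate: x = -b/(2a)
x = -(7) / (2 * 5)
x = -7/10
Substitute back to find the minimum value:
f(-7/10) = 5 * (-7/10)^2 + 7 * (-7/10) - 8
= 49/20 - 49/10 - 8
= -209/20 = -10.45

-10.45


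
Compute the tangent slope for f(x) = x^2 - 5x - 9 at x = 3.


The slope of the tangent line equals f'(x) at the point.
f(x) = x^2 - 5x - 9
f'(x) = 2x - 5
At x = 3:
f'(3) = 2 * 3 - 5
= 6 - 5
= 1

1


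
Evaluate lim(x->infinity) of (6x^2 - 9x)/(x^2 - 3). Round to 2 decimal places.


For limits at infinity with equal-degree polynomials,
we compare leading coefficients.
Numerator leading term: 6x^2
Denominator leading term: x^2
Divide both by x^2:
lim = (6 - 9/x) / (1 - 3/x^2)
As x -> infinity, the 1/x and 1/x^2 terms vanish:
= 6/1 = 6 = 6.00

6.00


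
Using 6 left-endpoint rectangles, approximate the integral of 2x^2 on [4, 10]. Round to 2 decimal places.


Left Riemann sum uses left endpoints of each subinterval.
Interval: [4, 10], n = 6
dx = (10 - 4) / 6 = 1
Left endpoints: [4, 5, 6, 7, 8, 9]
f values: [32, 50, 72, 98, 128, 162]
Sum = dx * (sum of f values)
= 1 * 542
= 542 = 542.00

542.00


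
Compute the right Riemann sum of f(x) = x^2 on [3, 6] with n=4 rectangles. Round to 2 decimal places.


Right Riemann sum uses right endpoints of each subinterval.
Interval: [3, 6], n = 4
dx = (6 - 3) / 4 = 3/4
Right endpoints: [15/4, 9/2, 21/4, 6]
f values: [225/16, 81/4, 441/16, 36]
Sum = dx * (sum of f values)
= 3/4 * 783/8
= 2349/32 ≈ 73.41

73.41


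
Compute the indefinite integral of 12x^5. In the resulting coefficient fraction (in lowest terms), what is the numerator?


Apply the power rule for integration:
integral of ax^n dx = a/(n+1) * x^(n+1) + C
integral of 12x^5 dx
= 12/6 * x^6 + C
= 2 * x^6 + C
The coefficient in lowest terms is 2 = 2/1, so its numerator is 2

2


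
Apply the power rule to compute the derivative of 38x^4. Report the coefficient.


We apply the power rule: d/dx [ax^n] = a*n * x^(n-1)
d/dx [38x^4]
= 38 * 4 * x^(4-1)
= 152x^3
The coefficient is 152

152


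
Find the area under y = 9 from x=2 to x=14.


The area under a constant function y = 9 is a rectangle.
Width = 14 - 2 = 12
Height = 9
Area = width * height
= 12 * 9
= 108

108


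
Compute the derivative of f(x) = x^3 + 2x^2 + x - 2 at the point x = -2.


Differentiate f(x) = x^3 + 2x^2 + x - 2 term by term:
f'(x) = 3x^2 + 4x + 1
Substitute x = -2:
f'(-2) = 3 * (-2)^2 + 4 * (-2) + 1
= 12 - 8 + 1
= 5

5


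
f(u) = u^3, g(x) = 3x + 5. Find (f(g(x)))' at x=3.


Using the chain rule: (f(g(x)))' = f'(g(x)) * g'(x)
First, find g(3):
g(3) = 3 * 3 + 5 = 14
Next, f'(u) = 3u^2
And g'(x) = 3
So f'(g(3)) * g'(3)
= 3 * 14^2 * 3
= 3 * 196 * 3
= 1764

1764


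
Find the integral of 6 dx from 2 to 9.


The integral of a constant k over [a, b] equals k * (b - a).
integral from 2 to 9 of 6 dx
= 6 * (9 - 2)
= 6 * 7
= 42

42


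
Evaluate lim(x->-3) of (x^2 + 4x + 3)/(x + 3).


Direct substitution gives 0/0, so we factor the numerator.
Factor: (x^2 + 4x + 3) = (x + 3)(x + 1)
Cancel the common factor (x + 3):
(x^2 + 4x + 3)/(x + 3) = (x + 1)
Now substitute x = -3:
= (-3) - (-1) = -2

-2


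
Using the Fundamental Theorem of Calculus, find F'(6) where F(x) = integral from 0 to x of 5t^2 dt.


By the Fundamental Theorem of Calculus (Part 1):
If F(x) = integral from 0 to x of f(t) dt, then F'(x) = f(x)
Here f(t) = 5t^2
So F'(x) = 5x^2
Evaluate at x = 6:
F'(6) = 5 * 6^2
= 5 * 36
= 180

180


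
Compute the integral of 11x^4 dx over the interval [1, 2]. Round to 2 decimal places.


Find the antiderivative of 11x^4:
F(x) = 11/5 * x^5
Apply the Fundamental Theorem of Calculus:
F(2) - F(1)
= 11/5 * 2^5 - 11/5 * 1^5
= 11/5 * (32 - 1)
= 11/5 * 31
= 341/5 = 68.20

68.20


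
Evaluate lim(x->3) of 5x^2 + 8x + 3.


Since polynomials are continuous, we use direct substitution.
lim(x->3) of 5x^2 + 8x + 3
= 5 * 3^2 + 8 * 3 + 3
= 45 + 24 + 3
= 72

72


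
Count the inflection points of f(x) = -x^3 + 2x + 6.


Inflection points occur where f''(x) = 0 and concavity changes.
f(x) = -x^3 + 2x + 6
f'(x) = -3x^2 + 2
f''(x) = -6x
Set f''(x) = 0:
-6x = 0
x = 0 / (-6) = 0
Since f''(x) is linear (degree 1), it changes sign at this point.
Therefore there is exactly 1 inflection point.

1


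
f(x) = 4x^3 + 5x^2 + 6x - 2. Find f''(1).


First derivative:
f'(x) = 12x^2 + 10x + 6
Second derivative:
f''(x) = 24x + 10
Substitute x = 1:
f''(1) = 24 * 1 + 10
= 24 + 10
= 34

34


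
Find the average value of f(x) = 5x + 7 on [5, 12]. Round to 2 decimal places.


Average value = 1/(b-a) * integral from a to b of f(x) dx
First compute the integral of 5x + 7:
F(x) = (5/2)x^2 + 7x
F(12) = 5/2 * 144 + 7 * 12 = 444
F(5) = 5/2 * 25 + 7 * 5 = 195/2
Integral = 444 - 195/2 = 693/2
Average = (693/2) / (12 - 5) = (693/2) / 7
= 99/2 = 49.50

49.50


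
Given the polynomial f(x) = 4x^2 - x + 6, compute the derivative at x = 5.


Differentiate term by term using power and sum rules:
f(x) = 4x^2 - x + 6
f'(x) = 8x - 1
Substitute x = 5:
f'(5) = 8 * 5 - 1
= 40 - 1
= 39

39


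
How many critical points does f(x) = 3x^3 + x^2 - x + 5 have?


Find where f'(x) = 0:
f(x) = 3x^3 + x^2 - x + 5
f'(x) = 9x^2 + 2x - 1
This is a quadratic in x. Use the discriminant to count real roots.
Discriminant = (2)^2 - 4 * 9 * (-1)
= 4 - (-36)
= 40
Since discriminant > 0, f'(x) = 0 has 2 real solutions.
Number of critical points: 2

2


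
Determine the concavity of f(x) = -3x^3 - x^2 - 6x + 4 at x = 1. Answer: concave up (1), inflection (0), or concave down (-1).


Concavity is determined by the sign of f''(x).
f(x) = -3x^3 - x^2 - 6x + 4
f'(x) = -9x^2 - 2x - 6
f''(x) = -18x - 2
f''(1) = -18 * 1 - 2
= -18 - 2
= -20
Since f''(1) < 0, the function is concave down (-1)

-1


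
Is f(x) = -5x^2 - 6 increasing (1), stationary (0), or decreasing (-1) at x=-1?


Compute f'(x) to determine behavior:
f'(x) = -10x
f'(-1) = -10 * (-1) + 0
= 10 + 0
= 10
Since f'(-1) > 0, the function is increasing (1)

1


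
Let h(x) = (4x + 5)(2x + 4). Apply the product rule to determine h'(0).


Let u(x) = 4x + 5 and v(x) = 2x + 4
u'(x) = 4
v'(x) = 2
Product rule: h'(x) = u'(x)*v(x) + u(x)*v'(x)
= 4 * (2x + 4) + (4x + 5) * 2
At x = 0:
u(0) = 4 * 0 + 5 = 5
v(0) = 2 * 0 + 4 = 4
h'(0) = 4 * 4 + 5 * 2
= 16 + 10
= 26

26


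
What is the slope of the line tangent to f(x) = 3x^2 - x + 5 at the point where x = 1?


The slope of the tangent line equals f'(x) at the point.
f(x) = 3x^2 - x + 5
f'(x) = 6x - 1
At x = 1:
f'(1) = 6 * 1 - 1
= 6 - 1
= 5

5


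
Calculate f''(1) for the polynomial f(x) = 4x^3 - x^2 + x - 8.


First derivative:
f'(x) = 12x^2 - 2x + 1
Second derivative:
f''(x) = 24x - 2
Substitute x = 1:
f''(1) = 24 * 1 - 2
= 24 - 2
= 22

22


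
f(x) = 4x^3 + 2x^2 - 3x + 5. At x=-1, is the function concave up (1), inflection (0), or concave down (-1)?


Concavity is determined by the sign of f''(x).
f(x) = 4x^3 + 2x^2 - 3x + 5
f'(x) = 12x^2 + 4x - 3
f''(x) = 24x + 4
f''(-1) = 24 * (-1) + 4
= -24 + 4
= -20
Since f''(-1) < 0, the function is concave down (-1)

-1


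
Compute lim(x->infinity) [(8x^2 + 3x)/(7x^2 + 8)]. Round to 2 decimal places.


For limits at infinity with equal-degree polynomials,
we compare leading coefficients.
Numerator leading term: 8x^2
Denominator leading term: 7x^2
Divide both by x^2:
lim = (8 + 3/x) / (7 + 8/x^2)
As x -> infinity, the 1/x and 1/x^2 terms vanish:
= 8/7 ≈ 1.14

1.14


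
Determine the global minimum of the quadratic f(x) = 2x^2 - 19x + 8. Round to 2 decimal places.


For a quadratic f(x) = ax^2 + bx + c with a > 0, the minimum is at the vertex.
Vertex x-coordinate: x = -b/(2a)
x = -(-19) / (2 * 2)
x = 19/4
Substitute back to find the minimum value:
f(19/4) = 2 * (19/4)^2 - 19 * (19/4) + 8
= 361/8 - 361/4 + 8
= -297/8 ≈ -37.13

-37.13


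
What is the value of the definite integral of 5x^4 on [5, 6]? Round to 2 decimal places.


Find the antiderivative of 5x^4:
F(x) = 5/5 * x^5
Apply the Fundamental Theorem of Calculus:
F(6) - F(5)
= 5/5 * 6^5 - 5/5 * 5^5
= 5/5 * (7776 - 3125)
= 5/5 * 4651
= 4651 = 4651.00

4651.00


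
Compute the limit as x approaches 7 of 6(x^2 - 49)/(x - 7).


Direct substitution gives 0/0, so we factor the numerator.
Factor: 6(x^2 - 49) = 6 * (x - 7)(x + 7)
Cancel the common factor (x - 7):
6(x^2 - 49)/(x - 7) = 6 * (x + 7)
Now substitute x = 7:
= 6 * (7 + 7) = 84

84


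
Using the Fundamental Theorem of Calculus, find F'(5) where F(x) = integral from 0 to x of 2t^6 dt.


By the Fundamental Theorem of Calculus (Part 1):
If F(x) = integral from 0 to x of f(t) dt, then F'(x) = f(x)
Here f(t) = 2t^6
So F'(x) = 2x^6
Evaluate at x = 5:
F'(5) = 2 * 5^6
= 2 * 15625
= 31250

31250


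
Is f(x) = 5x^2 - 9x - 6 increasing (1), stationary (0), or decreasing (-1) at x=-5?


Compute f'(x) to determine behavior:
f'(x) = 10x - 9
f'(-5) = 10 * (-5) - 9
= -50 - 9
= -59
Since f'(-5) < 0, the function is decreasing (-1)

-1


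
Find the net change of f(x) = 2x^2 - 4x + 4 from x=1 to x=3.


Net change = f(b) - f(a)
f(x) = 2x^2 - 4x + 4
Compute f(3):
f(3) = 2 * 3^2 - 4 * 3 + 4
= 18 - 12 + 4
= 10
Compute f(1):
f(1) = 2 * 1^2 - 4 * 1 + 4
= 2 - 4 + 4
= 2
Net change = 10 - 2 = 8

8


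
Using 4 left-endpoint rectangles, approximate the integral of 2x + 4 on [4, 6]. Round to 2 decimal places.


Left Riemann sum uses left endpoints of each subinterval.
Interval: [4, 6], n = 4
dx = (6 - 4) / 4 = 1/2
Left endpoints: [4, 9/2, 5, 11/2]
f values: [12, 13, 14, 15]
Sum = dx * (sum of f values)
= 1/2 * 54
= 27 = 27.00

27.00


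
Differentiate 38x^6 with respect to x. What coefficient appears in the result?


We apply the power rule: d/dx [ax^n] = a*n * x^(n-1)
d/dx [38x^6]
= 38 * 6 * x^(6-1)
= 228x^5
The coefficient is 228

228


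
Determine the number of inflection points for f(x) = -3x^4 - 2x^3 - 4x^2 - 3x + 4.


Inflection points occur where f''(x) = 0 and concavity changes.
f(x) = -3x^4 - 2x^3 - 4x^2 - 3x + 4
f'(x) = -12x^3 - 6x^2 - 8x - 3
f''(x) = -36x^2 - 12x - 8
This is a quadratic in x. Use the discriminant to count real roots.
Discriminant = (-12)^2 - 4 * (-36) * (-8)
= 144 - 1152
= -1008
Since discriminant < 0, f''(x) = 0 has no real solutions.
Number of inflection points: 0

0


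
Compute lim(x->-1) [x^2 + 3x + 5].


Since polynomials are continuous, we use direct substitution.
lim(x->-1) of x^2 + 3x + 5
= 1 * (-1)^2 + 3 * (-1) + 5
= 1 - 3 + 5
= 3

3


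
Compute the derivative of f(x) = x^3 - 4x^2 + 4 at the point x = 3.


Differentiate f(x) = x^3 - 4x^2 + 4 term by term:
f'(x) = 3x^2 - 8x
Substitute x = 3:
f'(3) = 3 * 3^2 - 8 * 3 + 0
= 27 - 24 + 0
= 3

3


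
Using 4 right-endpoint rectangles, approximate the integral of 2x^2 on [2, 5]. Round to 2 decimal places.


Right Riemann sum uses right endpoints of each subinterval.
Interval: [2, 5], n = 4
dx = (5 - 2) / 4 = 3/4
Right endpoints: [11/4, 7/2, 17/4, 5]
f values: [121/8, 49/2, 289/8, 50]
Sum = dx * (sum of f values)
= 3/4 * 503/4
= 1509/16 ≈ 94.31

94.31


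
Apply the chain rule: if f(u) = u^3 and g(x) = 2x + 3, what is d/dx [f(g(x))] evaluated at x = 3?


Using the chain rule: (f(g(x)))' = f'(g(x)) * g'(x)
First, find g(3):
g(3) = 2 * 3 + 3 = 9
Next, f'(u) = 3u^2
And g'(x) = 2
So f'(g(3)) * g'(3)
= 3 * 9^2 * 2
= 3 * 81 * 2
= 486

486


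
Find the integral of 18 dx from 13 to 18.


The integral of a constant k over [a, b] equals k * (b - a).
integral from 13 to 18 of 18 dx
= 18 * (18 - 13)
= 18 * 5
= 90

90


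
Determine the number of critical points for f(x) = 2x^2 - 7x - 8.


Find where f'(x) = 0:
f'(x) = 4x - 7
Set f'(x) = 0:
4x - 7 = 0
x = 7 / 4 = 7/4
This is a linear equation in x, so there is exactly one solution.
Number of critical points: 1

1


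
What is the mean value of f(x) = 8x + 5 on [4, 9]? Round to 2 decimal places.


Average value = 1/(b-a) * integral from a to b of f(x) dx
First compute the integral of 8x + 5:
F(x) = 4x^2 + 5x
F(9) = 4 * 81 + 5 * 9 = 369
F(4) = 4 * 16 + 5 * 4 = 84
Integral = 369 - 84 = 285
Average = 285 / (9 - 4) = 285 / 5
= 57 = 57.00

57.00


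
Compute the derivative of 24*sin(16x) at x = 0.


Apply the chain rule to differentiate 24*sin(16x):
d/dx [24*sin(16x)]
= 24 * cos(16x) * d/dx(16x)
= 24 * 16 * cos(16x)
= 384 * cos(16x)
Evaluate at x = 0:
= 384 * cos(0)
= 384 * 1
= 384

384


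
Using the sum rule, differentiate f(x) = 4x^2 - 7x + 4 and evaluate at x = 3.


Differentiate term by term using power and sum rules:
f(x) = 4x^2 - 7x + 4
f'(x) = 8x - 7
Substitute x = 3:
f'(3) = 8 * 3 - 7
= 24 - 7
= 17

17


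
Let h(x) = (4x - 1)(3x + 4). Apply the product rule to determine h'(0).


Let u(x) = 4x - 1 and v(x) = 3x + 4
u'(x) = 4
v'(x) = 3
Product rule: h'(x) = u'(x)*v(x) + u(x)*v'(x)
= 4 * (3x + 4) + (4x - 1) * 3
At x = 0:
u(0) = 4 * 0 - 1 = -1
v(0) = 3 * 0 + 4 = 4
h'(0) = 4 * 4 + (-1) * 3
= 16 - 3
= 13

13


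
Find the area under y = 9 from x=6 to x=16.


The area under a constant function y = 9 is a rectangle.
Width = 16 - 6 = 10
Height = 9
Area = width * height
= 10 * 9
= 90

90


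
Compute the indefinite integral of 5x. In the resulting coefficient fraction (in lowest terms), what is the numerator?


Apply the power rule for integration:
integral of ax^n dx = a/(n+1) * x^(n+1) + C
integral of 5x dx
= 5/2 * x^2 + C
The coefficient in lowest terms is 5/2, and its numerator is 5

5


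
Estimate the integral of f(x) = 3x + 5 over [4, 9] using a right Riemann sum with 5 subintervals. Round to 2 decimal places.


Right Riemann sum uses right endpoints of each subinterval.
Interval: [4, 9], n = 5
dx = (9 - 4) / 5 = 1
Right endpoints: [5, 6, 7, 8, 9]
f values: [20, 23, 26, 29, 32]
Sum = dx * (sum of f values)
= 1 * 130
= 130 = 130.00

130.00


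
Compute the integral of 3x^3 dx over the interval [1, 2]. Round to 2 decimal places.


Find the antiderivative of 3x^3:
F(x) = 3/4 * x^4
Apply the Fundamental Theorem of Calculus:
F(2) - F(1)
= 3/4 * 2^4 - 3/4 * 1^4
= 3/4 * (16 - 1)
= 3/4 * 15
= 45/4 = 11.25

11.25


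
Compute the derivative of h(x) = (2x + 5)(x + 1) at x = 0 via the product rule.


Let u(x) = 2x + 5 and v(x) = x + 1
u'(x) = 2
v'(x) = 1
Product rule: h'(x) = u'(x)*v(x) + u(x)*v'(x)
= 2 * (x + 1) + (2x + 5) * 1
At x = 0:
u(0) = 2 * 0 + 5 = 5
v(0) = 1 * 0 + 1 = 1
h'(0) = 2 * 1 + 5 * 1
= 2 + 5
= 7

7


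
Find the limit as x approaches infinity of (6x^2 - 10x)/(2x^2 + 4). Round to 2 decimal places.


For limits at infinity with equal-degree polynomials,
we compare leading coefficients.
Numerator leading term: 6x^2
Denominator leading term: 2x^2
Divide both by x^2:
lim = (6 - 10/x) / (2 + 4/x^2)
As x -> infinity, the 1/x and 1/x^2 terms vanish:
= 6/2 = 3 = 3.00

3.00


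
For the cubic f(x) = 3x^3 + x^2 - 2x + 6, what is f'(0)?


Differentiate f(x) = 3x^3 + x^2 - 2x + 6 term by term:
f'(x) = 9x^2 + 2x - 2
Substitute x = 0:
f'(0) = 9 * 0^2 + 2 * 0 - 2
= 0 + 0 - 2
= -2

-2


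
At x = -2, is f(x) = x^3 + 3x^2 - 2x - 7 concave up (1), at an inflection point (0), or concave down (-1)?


Concavity is determined by the sign of f''(x).
f(x) = x^3 + 3x^2 - 2x - 7
f'(x) = 3x^2 + 6x - 2
f''(x) = 6x + 6
f''(-2) = 6 * (-2) + 6
= -12 + 6
= -6
Since f''(-2) < 0, the function is concave down (-1)

-1


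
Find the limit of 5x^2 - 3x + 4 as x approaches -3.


Since polynomials are continuous, we use direct substitution.
lim(x->-3) of 5x^2 - 3x + 4
= 5 * (-3)^2 - 3 * (-3) + 4
= 45 + 9 + 4
= 58

58


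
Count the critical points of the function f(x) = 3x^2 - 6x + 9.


Find where f'(x) = 0:
f'(x) = 6x - 6
Set f'(x) = 0:
6x - 6 = 0
x = 6 / 6 = 1
This is a linear equation in x, so there is exactly one solution.
Number of critical points: 1

1


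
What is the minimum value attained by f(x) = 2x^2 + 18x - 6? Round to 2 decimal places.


For a quadratic f(x) = ax^2 + bx + c with a > 0, the minimum is at the vertex.
Vertex x-coordinate: x = -b/(2a)
x = -(18) / (2 * 2)
x = -18/4 = -9/2
Substitute back to find the minimum value:
f(-9/2) = 2 * (-9/2)^2 + 18 * (-9/2) - 6
= 81/2 - 81 - 6
= -93/2 = -46.50

-46.50


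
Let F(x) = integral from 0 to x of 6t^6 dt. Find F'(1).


By the Fundamental Theorem of Calculus (Part 1):
If F(x) = integral from 0 to x of f(t) dt, then F'(x) = f(x)
Here f(t) = 6t^6
So F'(x) = 6x^6
Evaluate at x = 1:
F'(1) = 6 * 1^6
= 6 * 1
= 6

6


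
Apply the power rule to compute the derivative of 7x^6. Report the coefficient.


We apply the power rule: d/dx [ax^n] = a*n * x^(n-1)
d/dx [7x^6]
= 7 * 6 * x^(6-1)
= 42x^5
The coefficient is 42

42


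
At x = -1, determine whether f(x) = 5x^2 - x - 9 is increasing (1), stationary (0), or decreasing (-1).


Compute f'(x) to determine behavior:
f'(x) = 10x - 1
f'(-1) = 10 * (-1) - 1
= -10 - 1
= -11
Since f'(-1) < 0, the function is decreasing (-1)

-1


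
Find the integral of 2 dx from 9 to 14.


The integral of a constant k over [a, b] equals k * (b - a).
integral from 9 to 14 of 2 dx
= 2 * (14 - 9)
= 2 * 5
= 10

10


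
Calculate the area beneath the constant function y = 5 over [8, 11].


The area under a constant function y = 5 is a rectangle.
Width = 11 - 8 = 3
Height = 5
Area = width * height
= 3 * 5
= 15

15


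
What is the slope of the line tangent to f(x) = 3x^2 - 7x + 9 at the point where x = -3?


The slope of the tangent line equals f'(x) at the point.
f(x) = 3x^2 - 7x + 9
f'(x) = 6x - 7
At x = -3:
f'(-3) = 6 * (-3) - 7
= -18 - 7
= -25

-25


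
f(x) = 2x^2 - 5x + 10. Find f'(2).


Differentiate term by term using power and sum rules:
f(x) = 2x^2 - 5x + 10
f'(x) = 4x - 5
Substitute x = 2:
f'(2) = 4 * 2 - 5
= 8 - 5
= 3

3


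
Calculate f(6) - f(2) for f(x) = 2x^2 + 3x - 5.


Net change = f(b) - f(a)
f(x) = 2x^2 + 3x - 5
Compute f(6):
f(6) = 2 * 6^2 + 3 * 6 - 5
= 72 + 18 - 5
= 85
Compute f(2):
f(2) = 2 * 2^2 + 3 * 2 - 5
= 8 + 6 - 5
= 9
Net change = 85 - 9 = 76

76


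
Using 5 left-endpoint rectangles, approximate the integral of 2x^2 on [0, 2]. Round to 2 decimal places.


Left Riemann sum uses left endpoints of each subinterval.
Interval: [0, 2], n = 5
dx = (2 - 0) / 5 = 2/5
Left endpoints: [0, 2/5, 4/5, 6/5, 8/5]
f values: [0, 8/25, 32/25, 72/25, 128/25]
Sum = dx * (sum of f values)
= 2/5 * 48/5
= 96/25 = 3.84

3.84


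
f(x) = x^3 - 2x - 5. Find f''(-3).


First derivative:
f'(x) = 3x^2 - 2
Second derivative:
f''(x) = 6x
Substitute x = -3:
f''(-3) = 6 * (-3) + 0
= -18 + 0
= -18

-18


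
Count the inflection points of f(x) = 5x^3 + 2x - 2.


Inflection points occur where f''(x) = 0 and concavity changes.
f(x) = 5x^3 + 2x - 2
f'(x) = 15x^2 + 2
f''(x) = 30x
Set f''(x) = 0:
30x = 0
x = 0 / 30 = 0
Since f''(x) is linear (degree 1), it changes sign at this point.
Therefore there is exactly 1 inflection point.

1


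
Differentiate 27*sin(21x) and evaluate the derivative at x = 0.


Apply the chain rule to differentiate 27*sin(21x):
d/dx [27*sin(21x)]
= 27 * cos(21x) * d/dx(21x)
= 27 * 21 * cos(21x)
= 567 * cos(21x)
Evaluate at x = 0:
= 567 * cos(0)
= 567 * 1
= 567

567


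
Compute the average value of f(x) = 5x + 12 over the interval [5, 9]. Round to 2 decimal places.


Average value = 1/(b-a) * integral from a to b of f(x) dx
First compute the integral of 5x + 12:
F(x) = (5/2)x^2 + 12x
F(9) = 5/2 * 81 + 12 * 9 = 621/2
F(5) = 5/2 * 25 + 12 * 5 = 245/2
Integral = 621/2 - 245/2 = 188
Average = 188 / (9 - 5) = 188 / 4
= 47 = 47.00

47.00


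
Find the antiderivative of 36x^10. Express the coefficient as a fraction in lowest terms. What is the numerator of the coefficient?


Apply the power rule for integration:
integral of ax^n dx = a/(n+1) * x^(n+1) + C
integral of 36x^10 dx
= 36/11 * x^11 + C
The coefficient in lowest terms is 36/11, and its numerator is 36

36


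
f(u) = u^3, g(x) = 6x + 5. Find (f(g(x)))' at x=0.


Using the chain rule: (f(g(x)))' = f'(g(x)) * g'(x)
First, find g(0):
g(0) = 6 * 0 + 5 = 5
Next, f'(u) = 3u^2
And g'(x) = 6
So f'(g(0)) * g'(0)
= 3 * 5^2 * 6
= 3 * 25 * 6
= 450

450


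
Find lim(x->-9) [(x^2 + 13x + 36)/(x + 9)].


Direct substitution gives 0/0, so we factor the numerator.
Factor: (x^2 + 13x + 36) = (x + 9)(x + 4)
Cancel the common factor (x + 9):
(x^2 + 13x + 36)/(x + 9) = (x + 4)
Now substitute x = -9:
= (-9) - (-4) = -5

-5


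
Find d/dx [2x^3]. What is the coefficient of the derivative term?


We apply the power rule: d/dx [ax^n] = a*n * x^(n-1)
d/dx [2x^3]
= 2 * 3 * x^(3-1)
= 6x^2
The coefficient is 6

6


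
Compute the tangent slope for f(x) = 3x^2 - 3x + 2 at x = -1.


The slope of the tangent line equals f'(x) at the point.
f(x) = 3x^2 - 3x + 2
f'(x) = 6x - 3
At x = -1:
f'(-1) = 6 * (-1) - 3
= -6 - 3
= -9

-9


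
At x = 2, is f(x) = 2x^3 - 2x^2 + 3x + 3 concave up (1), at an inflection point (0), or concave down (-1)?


Concavity is determined by the sign of f''(x).
f(x) = 2x^3 - 2x^2 + 3x + 3
f'(x) = 6x^2 - 4x + 3
f''(x) = 12x - 4
f''(2) = 12 * 2 - 4
= 24 - 4
= 20
Since f''(2) > 0, the function is concave up (1)

1


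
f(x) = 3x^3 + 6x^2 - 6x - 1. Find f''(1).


First derivative:
f'(x) = 9x^2 + 12x - 6
Second derivative:
f''(x) = 18x + 12
Substitute x = 1:
f''(1) = 18 * 1 + 12
= 18 + 12
= 30

30


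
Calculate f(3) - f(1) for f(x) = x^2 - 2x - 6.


Net change = f(b) - f(a)
f(x) = x^2 - 2x - 6
Compute f(3):
f(3) = 1 * 3^2 - 2 * 3 - 6
= 9 - 6 - 6
= -3
Compute f(1):
f(1) = 1 * 1^2 - 2 * 1 - 6
= 1 - 2 - 6
= -7
Net change = -3 - (-7) = 4

4


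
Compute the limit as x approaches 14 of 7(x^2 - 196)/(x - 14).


Direct substitution gives 0/0, so we factor the numerator.
Factor: 7(x^2 - 196) = 7 * (x - 14)(x + 14)
Cancel the common factor (x - 14):
7(x^2 - 196)/(x - 14) = 7 * (x + 14)
Now substitute x = 14:
= 7 * (14 + 14) = 196

196


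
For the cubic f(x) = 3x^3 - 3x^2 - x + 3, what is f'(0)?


Differentiate f(x) = 3x^3 - 3x^2 - x + 3 term by term:
f'(x) = 9x^2 - 6x - 1
Substitute x = 0:
f'(0) = 9 * 0^2 - 6 * 0 - 1
= 0 + 0 - 1
= -1

-1


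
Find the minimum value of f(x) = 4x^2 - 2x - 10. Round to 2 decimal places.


For a quadratic f(x) = ax^2 + bx + c with a > 0, the minimum is at the vertex.
Vertex x-coordinate: x = -b/(2a)
x = -(-2) / (2 * 4)
x = 2/8 = 1/4
Substitute back to find the minimum value:
f(1/4) = 4 * (1/4)^2 - 2 * (1/4) - 10
= 1/4 - 1/2 - 10
= -41/4 = -10.25

-10.25


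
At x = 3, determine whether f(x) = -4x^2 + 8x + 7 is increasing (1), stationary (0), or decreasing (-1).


Compute f'(x) to determine behavior:
f'(x) = -8x + 8
f'(3) = -8 * 3 + 8
= -24 + 8
= -16
Since f'(3) < 0, the function is decreasing (-1)

-1


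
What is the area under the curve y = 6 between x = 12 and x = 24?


The area under a constant function y = 6 is a rectangle.
Width = 24 - 12 = 12
Height = 6
Area = width * height
= 12 * 6
= 72

72


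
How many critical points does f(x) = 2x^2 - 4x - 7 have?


Find where f'(x) = 0:
f'(x) = 4x - 4
Set f'(x) = 0:
4x - 4 = 0
x = 4 / 4 = 1
This is a linear equation in x, so there is exactly one solution.
Number of critical points: 1

1


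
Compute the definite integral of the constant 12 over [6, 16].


The integral of a constant k over [a, b] equals k * (b - a).
integral from 6 to 16 of 12 dx
= 12 * (16 - 6)
= 12 * 10
= 120

120


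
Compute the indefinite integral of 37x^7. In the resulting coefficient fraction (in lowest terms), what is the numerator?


Apply the power rule for integration:
integral of ax^n dx = a/(n+1) * x^(n+1) + C
integral of 37x^7 dx
= 37/8 * x^8 + C
The coefficient in lowest terms is 37/8, and its numerator is 37

37


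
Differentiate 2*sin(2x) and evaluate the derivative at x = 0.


Apply the chain rule to differentiate 2*sin(2x):
d/dx [2*sin(2x)]
= 2 * cos(2x) * d/dx(2x)
= 2 * 2 * cos(2x)
= 4 * cos(2x)
Evaluate at x = 0:
= 4 * cos(0)
= 4 * 1
= 4

4


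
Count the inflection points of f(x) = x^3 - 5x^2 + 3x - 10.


Inflection points occur where f''(x) = 0 and concavity changes.
f(x) = x^3 - 5x^2 + 3x - 10
f'(x) = 3x^2 - 10x + 3
f''(x) = 6x - 10
Set f''(x) = 0:
6x - 10 = 0
x = 10 / 6 = 5/3
Since f''(x) is linear (degree 1), it changes sign at this point.
Therefore there is exactly 1 inflection point.

1


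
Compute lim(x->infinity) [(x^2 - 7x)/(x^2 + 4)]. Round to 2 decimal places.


For limits at infinity with equal-degree polynomials,
we compare leading coefficients.
Numerator leading term: x^2
Denominator leading term: x^2
Divide both by x^2:
lim = (1 - 7/x) / (1 + 4/x^2)
As x -> infinity, the 1/x and 1/x^2 terms vanish:
= 1/1 = 1 = 1.00

1.00


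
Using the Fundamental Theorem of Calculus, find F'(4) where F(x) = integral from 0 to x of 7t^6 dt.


By the Fundamental Theorem of Calculus (Part 1):
If F(x) = integral from 0 to x of f(t) dt, then F'(x) = f(x)
Here f(t) = 7t^6
So F'(x) = 7x^6
Evaluate at x = 4:
F'(4) = 7 * 4^6
= 7 * 4096
= 28672

28672


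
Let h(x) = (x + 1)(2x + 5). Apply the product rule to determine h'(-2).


Let u(x) = x + 1 and v(x) = 2x + 5
u'(x) = 1
v'(x) = 2
Product rule: h'(x) = u'(x)*v(x) + u(x)*v'(x)
= 1 * (2x + 5) + (x + 1) * 2
At x = -2:
u(-2) = 1 * (-2) + 1 = -1
v(-2) = 2 * (-2) + 5 = 1
h'(-2) = 1 * 1 + (-1) * 2
= 1 - 2
= -1

-1


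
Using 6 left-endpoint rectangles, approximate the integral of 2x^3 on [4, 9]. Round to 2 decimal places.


Left Riemann sum uses left endpoints of each subinterval.
Interval: [4, 9], n = 6
dx = (9 - 4) / 6 = 5/6
Left endpoints: [4, 29/6, 17/3, 13/2, 22/3, 49/6]
f values: [128, 24389/108, 9826/27, 2197/4, 21296/27, 117649/108]
Sum = dx * (sum of f values)
= 5/6 * 37741/12
= 188705/72 ≈ 2620.90

2620.90
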